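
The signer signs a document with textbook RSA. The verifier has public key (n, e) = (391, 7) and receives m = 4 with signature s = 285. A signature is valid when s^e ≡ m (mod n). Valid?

yes

Squares mod 391: s^1≡285, s^2≡288, s^4≡52
7 = 4 + 2 + 1, so s^7 ≡ 52·288·285 ≡ 4 (mod 391)
s^7 mod 391 = 4 matches m.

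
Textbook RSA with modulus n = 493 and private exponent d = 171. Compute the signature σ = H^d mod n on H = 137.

358

Squares mod 493: H^1≡137, H^2≡35, H^4≡239, H^8≡426, H^16≡52, H^32≡239, H^64≡426, H^128≡52
171 = 128 + 32 + 8 + 2 + 1, so H^171 ≡ 52·239·426·35·137 ≡ 358 (mod 493)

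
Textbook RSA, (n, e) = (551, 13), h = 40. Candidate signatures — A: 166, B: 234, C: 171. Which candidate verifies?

Candidate A: Squares mod 551: 166^1≡166, 166^2≡6, 166^4≡36, 166^8≡194; 13 = 8 + 4 + 1, so 166^13 ≡ 194·36·166 ≡ 40 (mod 551)
  → matches h = 40
Candidate B: Squares mod 551: 234^1≡234, 234^2≡207, 234^4≡422, 234^8≡111; 13 = 8 + 4 + 1, so 234^13 ≡ 111·422·234 ≡ 536 (mod 551)
Candidate C: Squares mod 551: 171^1≡171, 171^2≡38, 171^4≡342, 171^8≡152; 13 = 8 + 4 + 1, so 171^13 ≡ 152·342·171 ≡ 532 (mod 551)

A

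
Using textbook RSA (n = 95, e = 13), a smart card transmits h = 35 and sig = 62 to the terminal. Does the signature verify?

does not verify

sig^13 mod 95 = 17
sig^13 mod 95 = 17, but h = 35.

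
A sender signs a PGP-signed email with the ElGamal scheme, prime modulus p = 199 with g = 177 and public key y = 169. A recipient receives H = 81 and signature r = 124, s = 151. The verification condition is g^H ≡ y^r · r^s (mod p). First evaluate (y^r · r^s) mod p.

169^2 = 28561 ≡ 104
169^4 ≡ 104^2 = 10816 ≡ 70
169^8 ≡ 70^2 = 4900 ≡ 124
169^16 ≡ 124^2 = 15376 ≡ 53
169^32 ≡ 53^2 = 2809 ≡ 23
169^64 ≡ 23^2 = 529 ≡ 131
124 = 64 + 32 + 16 + 8 + 4, so 169^124 ≡ 131·23·53·124·70 ≡ 49 (mod 199)
124^2 = 15376 ≡ 53
124^4 ≡ 53^2 = 2809 ≡ 23
124^8 ≡ 23^2 = 529 ≡ 131
124^16 ≡ 131^2 = 17161 ≡ 47
124^32 ≡ 47^2 = 2209 ≡ 20
124^64 ≡ 20^2 = 400 ≡ 2
124^128 ≡ 2^2 = 4
151 = 128 + 16 + 4 + 2 + 1, so 124^151 ≡ 4·47·23·53·124 ≡ 128 (mod 199)
y^r · r^s ≡ 49·128 = 6272 ≡ 103 (mod 199)

103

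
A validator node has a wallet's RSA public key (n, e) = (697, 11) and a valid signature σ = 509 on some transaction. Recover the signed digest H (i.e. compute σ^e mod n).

Squares mod 697: σ^1≡509, σ^2≡494, σ^4≡86, σ^8≡426
11 = 8 + 2 + 1, so σ^11 ≡ 426·494·509 ≡ 339 (mod 697)

339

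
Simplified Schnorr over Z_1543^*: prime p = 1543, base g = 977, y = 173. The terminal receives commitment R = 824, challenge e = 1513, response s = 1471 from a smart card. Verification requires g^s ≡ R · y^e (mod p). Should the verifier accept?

g^s mod p:
977^2 = 954529 ≡ 955
977^4 ≡ 955^2 = 912025 ≡ 112
977^8 ≡ 112^2 = 12544 ≡ 200
977^16 ≡ 200^2 = 40000 ≡ 1425
977^32 ≡ 1425^2 = 2030625 ≡ 37
977^64 ≡ 37^2 = 1369
977^128 ≡ 1369^2 = 1874161 ≡ 959
977^256 ≡ 959^2 = 919681 ≡ 53
977^512 ≡ 53^2 = 2809 ≡ 1266
977^1024 ≡ 1266^2 = 1602756 ≡ 1122
1471 = 1024 + 256 + 128 + 32 + 16 + 8 + 4 + 2 + 1, so 977^1471 ≡ 1122·53·959·37·1425·200·112·955·977 ≡ 250 (mod 1543)
R · y^e mod p:
173^2 = 29929 ≡ 612
173^4 ≡ 612^2 = 374544 ≡ 1138
173^8 ≡ 1138^2 = 1295044 ≡ 467
173^16 ≡ 467^2 = 218089 ≡ 526
173^32 ≡ 526^2 = 276676 ≡ 479
173^64 ≡ 479^2 = 229441 ≡ 1077
173^128 ≡ 1077^2 = 1159929 ≡ 1136
173^256 ≡ 1136^2 = 1290496 ≡ 548
173^512 ≡ 548^2 = 300304 ≡ 962
173^1024 ≡ 962^2 = 925444 ≡ 1187
1513 = 1024 + 256 + 128 + 64 + 32 + 8 + 1, so 173^1513 ≡ 1187·548·1136·1077·479·467·173 ≡ 730 (mod 1543)
824·730 = 601520 ≡ 1293 (mod 1543)
250 ≠ 1293; the check fails.

reject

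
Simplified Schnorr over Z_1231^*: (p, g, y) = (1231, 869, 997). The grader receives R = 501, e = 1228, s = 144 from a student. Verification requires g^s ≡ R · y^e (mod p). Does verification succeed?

passes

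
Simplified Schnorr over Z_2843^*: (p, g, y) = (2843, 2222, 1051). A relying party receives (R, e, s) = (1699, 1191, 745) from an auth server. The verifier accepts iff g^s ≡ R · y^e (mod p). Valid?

g^s mod p:
2222^2 = 4937284 ≡ 1836
2222^4 ≡ 1836^2 = 3370896 ≡ 1941
2222^8 ≡ 1941^2 = 3767481 ≡ 506
2222^16 ≡ 506^2 = 256036 ≡ 166
2222^32 ≡ 166^2 = 27556 ≡ 1969
2222^64 ≡ 1969^2 = 3876961 ≡ 1952
2222^128 ≡ 1952^2 = 3810304 ≡ 684
2222^256 ≡ 684^2 = 467856 ≡ 1604
2222^512 ≡ 1604^2 = 2572816 ≡ 2744
745 = 512 + 128 + 64 + 32 + 8 + 1, so 2222^745 ≡ 2744·684·1952·1969·506·2222 ≡ 1037 (mod 2843)
R · y^e mod p:
1051^2 = 1104601 ≡ 1517
1051^4 ≡ 1517^2 = 2301289 ≡ 1302
1051^8 ≡ 1302^2 = 1695204 ≡ 776
1051^16 ≡ 776^2 = 602176 ≡ 2303
1051^32 ≡ 2303^2 = 5303809 ≡ 1614
1051^64 ≡ 1614^2 = 2604996 ≡ 808
1051^128 ≡ 808^2 = 652864 ≡ 1817
1051^256 ≡ 1817^2 = 3301489 ≡ 766
1051^512 ≡ 766^2 = 586756 ≡ 1098
1051^1024 ≡ 1098^2 = 1205604 ≡ 172
1191 = 1024 + 128 + 32 + 4 + 2 + 1, so 1051^1191 ≡ 172·1817·1614·1302·1517·1051 ≡ 1269 (mod 2843)
1699·1269 = 2156031 ≡ 1037 (mod 2843)
1037 ≡ 1037 (mod 2843); signature holds.

yes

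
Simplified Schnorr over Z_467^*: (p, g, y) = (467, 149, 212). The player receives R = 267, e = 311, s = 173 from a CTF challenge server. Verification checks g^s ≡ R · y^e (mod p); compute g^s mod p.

251

149^2 = 22201 ≡ 252
149^4 ≡ 252^2 = 63504 ≡ 459
149^8 ≡ 459^2 = 210681 ≡ 64
149^16 ≡ 64^2 = 4096 ≡ 360
149^32 ≡ 360^2 = 129600 ≡ 241
149^64 ≡ 241^2 = 58081 ≡ 173
149^128 ≡ 173^2 = 29929 ≡ 41
173 = 128 + 32 + 8 + 4 + 1, so 149^173 ≡ 41·241·64·459·149 ≡ 251 (mod 467)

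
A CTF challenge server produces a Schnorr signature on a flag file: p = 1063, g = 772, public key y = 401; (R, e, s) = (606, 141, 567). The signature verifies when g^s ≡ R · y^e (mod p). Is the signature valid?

valid

g^s mod p:
772^567 mod 1063 = 659
R · y^e mod p:
401^141 mod 1063 = 708
606·708 = 429048 ≡ 659 (mod 1063)
659 ≡ 659 (mod 1063); signature holds.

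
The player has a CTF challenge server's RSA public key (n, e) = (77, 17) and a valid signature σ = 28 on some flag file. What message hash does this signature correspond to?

σ^17 mod 77 = 63

63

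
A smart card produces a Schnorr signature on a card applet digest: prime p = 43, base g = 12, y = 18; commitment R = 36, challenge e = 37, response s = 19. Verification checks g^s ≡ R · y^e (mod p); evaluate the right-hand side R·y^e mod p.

18^2 = 324 ≡ 23
18^4 ≡ 23^2 = 529 ≡ 13
18^8 ≡ 13^2 = 169 ≡ 40
18^16 ≡ 40^2 = 1600 ≡ 9
18^32 ≡ 9^2 = 81 ≡ 38
37 = 32 + 4 + 1, so 18^37 ≡ 38·13·18 ≡ 34 (mod 43)
R · y^e ≡ 36·34 = 1224 ≡ 20 (mod 43)

20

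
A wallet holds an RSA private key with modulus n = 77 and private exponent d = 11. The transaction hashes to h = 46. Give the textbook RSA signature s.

2

h^11 mod 77 = 2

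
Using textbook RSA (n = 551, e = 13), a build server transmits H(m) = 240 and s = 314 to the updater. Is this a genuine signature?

forged

Squares mod 551: s^1≡314, s^2≡518, s^4≡538, s^8≡169
13 = 8 + 4 + 1, so s^13 ≡ 169·538·314 ≡ 545 (mod 551)
s^13 mod 551 = 545, but H(m) = 240.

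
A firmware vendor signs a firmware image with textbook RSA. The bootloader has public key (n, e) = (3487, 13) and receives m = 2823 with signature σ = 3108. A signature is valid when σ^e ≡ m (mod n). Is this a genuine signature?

σ^2 ≡ 3108^2 = 9659664 ≡ 674
σ^4 ≡ 674^2 = 454276 ≡ 966
σ^8 ≡ 966^2 = 933156 ≡ 2127
13 = 8 + 4 + 1, so σ^13 ≡ 2127·966·3108 ≡ 2823 (mod 3487)
2823 = m, so the signature checks out.

genuine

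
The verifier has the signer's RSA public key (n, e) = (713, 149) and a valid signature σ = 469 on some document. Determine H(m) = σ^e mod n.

σ^149 mod 713 = 256

256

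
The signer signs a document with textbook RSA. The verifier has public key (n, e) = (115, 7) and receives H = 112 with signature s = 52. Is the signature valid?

invalid

s^2 ≡ 52^2 = 2704 ≡ 59
s^4 ≡ 59^2 = 3481 ≡ 31
7 = 4 + 2 + 1, so s^7 ≡ 31·59·52 ≡ 3 (mod 115)
3 ≠ 112, so verification fails.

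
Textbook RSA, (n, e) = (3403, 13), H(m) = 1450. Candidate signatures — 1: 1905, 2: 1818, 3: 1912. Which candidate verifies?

Candidate 1: Squares mod 3403: 1905^1≡1905, 1905^2≡1427, 1905^4≡1335, 1905^8≡2456; 13 = 8 + 4 + 1, so 1905^13 ≡ 2456·1335·1905 ≡ 1450 (mod 3403)
  → matches H(m) = 1450
Candidate 2: Squares mod 3403: 1818^1≡1818, 1818^2≡811, 1818^4≡942, 1818^8≡2584; 13 = 8 + 4 + 1, so 1818^13 ≡ 2584·942·1818 ≡ 519 (mod 3403)
Candidate 3: Squares mod 3403: 1912^1≡1912, 1912^2≡922, 1912^4≡2737, 1912^8≡1166; 13 = 8 + 4 + 1, so 1912^13 ≡ 1166·2737·1912 ≡ 1470 (mod 3403)

1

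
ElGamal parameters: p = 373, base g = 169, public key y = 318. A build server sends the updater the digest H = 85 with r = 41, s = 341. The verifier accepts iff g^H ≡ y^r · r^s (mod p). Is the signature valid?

Left side g^H mod p:
Squares mod 373: 169^1≡169, 169^2≡213, 169^4≡236, 169^8≡119, 169^16≡360, 169^32≡169, 169^64≡213
85 = 64 + 16 + 4 + 1, so 169^85 ≡ 213·360·236·169 ≡ 163 (mod 373)
Right side y^r · r^s mod p:
Squares mod 373: 318^1≡318, 318^2≡41, 318^4≡189, 318^8≡286, 318^16≡109, 318^32≡318
41 = 32 + 8 + 1, so 318^41 ≡ 318·286·318 ≡ 163 (mod 373)
Squares mod 373: 41^1≡41, 41^2≡189, 41^4≡286, 41^8≡109, 41^16≡318, 41^32≡41, 41^64≡189, 41^128≡286, 41^256≡109
341 = 256 + 64 + 16 + 4 + 1, so 41^341 ≡ 109·189·318·286·41 ≡ 1 (mod 373)
163·1 = 163 ≡ 163 (mod 373)
163 ≡ 163 (mod 373), so the signature is genuine.

valid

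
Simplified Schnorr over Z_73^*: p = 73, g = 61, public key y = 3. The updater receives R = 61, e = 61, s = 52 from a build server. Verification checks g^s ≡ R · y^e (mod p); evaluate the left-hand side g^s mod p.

61^2 = 3721 ≡ 71
61^4 ≡ 71^2 = 5041 ≡ 4
61^8 ≡ 4^2 = 16
61^16 ≡ 16^2 = 256 ≡ 37
61^32 ≡ 37^2 = 1369 ≡ 55
52 = 32 + 16 + 4, so 61^52 ≡ 55·37·4 ≡ 37 (mod 73)

37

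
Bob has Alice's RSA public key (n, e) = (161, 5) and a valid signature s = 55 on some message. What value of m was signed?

s^2 ≡ 55^2 = 3025 ≡ 127
s^4 ≡ 127^2 = 16129 ≡ 29
5 = 4 + 1, so s^5 ≡ 29·55 ≡ 146 (mod 161)

146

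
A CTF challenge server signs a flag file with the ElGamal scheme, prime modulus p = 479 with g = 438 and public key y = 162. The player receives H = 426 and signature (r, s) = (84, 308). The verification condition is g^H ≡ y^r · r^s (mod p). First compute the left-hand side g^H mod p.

214

Squares mod 479: 438^1≡438, 438^2≡244, 438^4≡140, 438^8≡440, 438^16≡84, 438^32≡350, 438^64≡355, 438^128≡48, 438^256≡388
426 = 256 + 128 + 32 + 8 + 2, so 438^426 ≡ 388·48·350·440·244 ≡ 214 (mod 479)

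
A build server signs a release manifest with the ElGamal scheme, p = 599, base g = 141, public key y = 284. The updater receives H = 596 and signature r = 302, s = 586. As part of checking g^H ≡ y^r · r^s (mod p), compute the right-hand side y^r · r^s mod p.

289

284^2 = 80656 ≡ 390
284^4 ≡ 390^2 = 152100 ≡ 553
284^8 ≡ 553^2 = 305809 ≡ 319
284^16 ≡ 319^2 = 101761 ≡ 530
284^32 ≡ 530^2 = 280900 ≡ 568
284^64 ≡ 568^2 = 322624 ≡ 362
284^128 ≡ 362^2 = 131044 ≡ 462
284^256 ≡ 462^2 = 213444 ≡ 200
302 = 256 + 32 + 8 + 4 + 2, so 284^302 ≡ 200·568·319·553·390 ≡ 544 (mod 599)
302^2 = 91204 ≡ 156
302^4 ≡ 156^2 = 24336 ≡ 376
302^8 ≡ 376^2 = 141376 ≡ 12
302^16 ≡ 12^2 = 144
302^32 ≡ 144^2 = 20736 ≡ 370
302^64 ≡ 370^2 = 136900 ≡ 328
302^128 ≡ 328^2 = 107584 ≡ 363
302^256 ≡ 363^2 = 131769 ≡ 588
302^512 ≡ 588^2 = 345744 ≡ 121
586 = 512 + 64 + 8 + 2, so 302^586 ≡ 121·328·12·156 ≡ 169 (mod 599)
y^r · r^s ≡ 544·169 = 91936 ≡ 289 (mod 599)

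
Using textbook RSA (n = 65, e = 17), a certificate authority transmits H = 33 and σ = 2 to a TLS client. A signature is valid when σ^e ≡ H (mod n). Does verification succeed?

σ^2 ≡ 2^2 = 4
σ^4 ≡ 4^2 = 16
σ^8 ≡ 16^2 = 256 ≡ 61
σ^16 ≡ 61^2 = 3721 ≡ 16
17 = 16 + 1, so σ^17 ≡ 16·2 ≡ 32 (mod 65)
The recovered value 32 does not match the digest 33.

fails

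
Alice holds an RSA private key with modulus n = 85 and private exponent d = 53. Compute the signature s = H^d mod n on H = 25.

60

Squares mod 85: H^1≡25, H^2≡30, H^4≡50, H^8≡35, H^16≡35, H^32≡35
53 = 32 + 16 + 4 + 1, so H^53 ≡ 35·35·50·25 ≡ 60 (mod 85)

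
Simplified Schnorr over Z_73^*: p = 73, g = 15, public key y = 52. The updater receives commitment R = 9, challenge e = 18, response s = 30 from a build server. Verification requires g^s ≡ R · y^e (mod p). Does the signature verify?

verifies

g^s mod p:
15^2 = 225 ≡ 6
15^4 ≡ 6^2 = 36
15^8 ≡ 36^2 = 1296 ≡ 55
15^16 ≡ 55^2 = 3025 ≡ 32
30 = 16 + 8 + 4 + 2, so 15^30 ≡ 32·55·36·6 ≡ 49 (mod 73)
R · y^e mod p:
52^2 = 2704 ≡ 3
52^4 ≡ 3^2 = 9
52^8 ≡ 9^2 = 81 ≡ 8
52^16 ≡ 8^2 = 64
18 = 16 + 2, so 52^18 ≡ 64·3 ≡ 46 (mod 73)
9·46 = 414 ≡ 49 (mod 73)
49 ≡ 49 (mod 73); signature holds.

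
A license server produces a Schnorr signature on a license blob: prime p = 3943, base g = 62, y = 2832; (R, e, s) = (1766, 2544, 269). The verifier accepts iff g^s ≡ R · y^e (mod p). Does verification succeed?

g^s mod p:
62^2 = 3844
62^4 ≡ 3844^2 = 14776336 ≡ 1915
62^8 ≡ 1915^2 = 3667225 ≡ 235
62^16 ≡ 235^2 = 55225 ≡ 23
62^32 ≡ 23^2 = 529
62^64 ≡ 529^2 = 279841 ≡ 3831
62^128 ≡ 3831^2 = 14676561 ≡ 715
62^256 ≡ 715^2 = 511225 ≡ 2578
269 = 256 + 8 + 4 + 1, so 62^269 ≡ 2578·235·1915·62 ≡ 2628 (mod 3943)
R · y^e mod p:
2832^2 = 8020224 ≡ 162
2832^4 ≡ 162^2 = 26244 ≡ 2586
2832^8 ≡ 2586^2 = 6687396 ≡ 68
2832^16 ≡ 68^2 = 4624 ≡ 681
2832^32 ≡ 681^2 = 463761 ≡ 2430
2832^64 ≡ 2430^2 = 5904900 ≡ 2229
2832^128 ≡ 2229^2 = 4968441 ≡ 261
2832^256 ≡ 261^2 = 68121 ≡ 1090
2832^512 ≡ 1090^2 = 1188100 ≡ 1257
2832^1024 ≡ 1257^2 = 1580049 ≡ 2849
2832^2048 ≡ 2849^2 = 8116801 ≡ 2107
2544 = 2048 + 256 + 128 + 64 + 32 + 16, so 2832^2544 ≡ 2107·1090·261·2229·2430·681 ≡ 3038 (mod 3943)
1766·3038 = 5365108 ≡ 2628 (mod 3943)
2628 ≡ 2628 (mod 3943); signature holds.

passes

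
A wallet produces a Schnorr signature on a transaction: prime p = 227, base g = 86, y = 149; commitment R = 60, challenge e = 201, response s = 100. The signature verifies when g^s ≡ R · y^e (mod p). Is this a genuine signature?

genuine

g^s mod p:
86^2 = 7396 ≡ 132
86^4 ≡ 132^2 = 17424 ≡ 172
86^8 ≡ 172^2 = 29584 ≡ 74
86^16 ≡ 74^2 = 5476 ≡ 28
86^32 ≡ 28^2 = 784 ≡ 103
86^64 ≡ 103^2 = 10609 ≡ 167
100 = 64 + 32 + 4, so 86^100 ≡ 167·103·172 ≡ 81 (mod 227)
R · y^e mod p:
149^2 = 22201 ≡ 182
149^4 ≡ 182^2 = 33124 ≡ 209
149^8 ≡ 209^2 = 43681 ≡ 97
149^16 ≡ 97^2 = 9409 ≡ 102
149^32 ≡ 102^2 = 10404 ≡ 189
149^64 ≡ 189^2 = 35721 ≡ 82
149^128 ≡ 82^2 = 6724 ≡ 141
201 = 128 + 64 + 8 + 1, so 149^201 ≡ 141·82·97·149 ≡ 217 (mod 227)
60·217 = 13020 ≡ 81 (mod 227)
81 ≡ 81 (mod 227); signature holds.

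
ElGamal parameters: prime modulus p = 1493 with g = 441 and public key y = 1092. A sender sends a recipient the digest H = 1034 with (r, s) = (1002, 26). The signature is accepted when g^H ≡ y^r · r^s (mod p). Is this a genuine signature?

Left side g^H mod p:
441^2 = 194481 ≡ 391
441^4 ≡ 391^2 = 152881 ≡ 595
441^8 ≡ 595^2 = 354025 ≡ 184
441^16 ≡ 184^2 = 33856 ≡ 1010
441^32 ≡ 1010^2 = 1020100 ≡ 381
441^64 ≡ 381^2 = 145161 ≡ 340
441^128 ≡ 340^2 = 115600 ≡ 639
441^256 ≡ 639^2 = 408321 ≡ 732
441^512 ≡ 732^2 = 535824 ≡ 1330
441^1024 ≡ 1330^2 = 1768900 ≡ 1188
1034 = 1024 + 8 + 2, so 441^1034 ≡ 1188·184·391 ≡ 1194 (mod 1493)
Right side y^r · r^s mod p:
1092^2 = 1192464 ≡ 1050
1092^4 ≡ 1050^2 = 1102500 ≡ 666
1092^8 ≡ 666^2 = 443556 ≡ 135
1092^16 ≡ 135^2 = 18225 ≡ 309
1092^32 ≡ 309^2 = 95481 ≡ 1422
1092^64 ≡ 1422^2 = 2022084 ≡ 562
1092^128 ≡ 562^2 = 315844 ≡ 821
1092^256 ≡ 821^2 = 674041 ≡ 698
1092^512 ≡ 698^2 = 487204 ≡ 486
1002 = 512 + 256 + 128 + 64 + 32 + 8 + 2, so 1092^1002 ≡ 486·698·821·562·1422·135·1050 ≡ 698 (mod 1493)
1002^2 = 1004004 ≡ 708
1002^4 ≡ 708^2 = 501264 ≡ 1109
1002^8 ≡ 1109^2 = 1229881 ≡ 1142
1002^16 ≡ 1142^2 = 1304164 ≡ 775
26 = 16 + 8 + 2, so 1002^26 ≡ 775·1142·708 ≡ 314 (mod 1493)
698·314 = 219172 ≡ 1194 (mod 1493)
1194 ≡ 1194 (mod 1493), so the signature is genuine.

genuine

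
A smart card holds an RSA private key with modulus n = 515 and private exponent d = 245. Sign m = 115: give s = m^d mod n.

35

m^2 ≡ 115^2 = 13225 ≡ 350
m^4 ≡ 350^2 = 122500 ≡ 445
m^8 ≡ 445^2 = 198025 ≡ 265
m^16 ≡ 265^2 = 70225 ≡ 185
m^32 ≡ 185^2 = 34225 ≡ 235
m^64 ≡ 235^2 = 55225 ≡ 120
m^128 ≡ 120^2 = 14400 ≡ 495
245 = 128 + 64 + 32 + 16 + 4 + 1, so m^245 ≡ 495·120·235·185·445·115 ≡ 35 (mod 515)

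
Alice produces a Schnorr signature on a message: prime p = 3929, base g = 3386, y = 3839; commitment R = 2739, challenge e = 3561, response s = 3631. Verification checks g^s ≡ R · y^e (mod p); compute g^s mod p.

3386^3631 mod 3929 = 2650

2650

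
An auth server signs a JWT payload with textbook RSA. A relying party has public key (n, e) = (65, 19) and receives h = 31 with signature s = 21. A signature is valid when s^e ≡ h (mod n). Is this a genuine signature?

genuine

s^2 ≡ 21^2 = 441 ≡ 51
s^4 ≡ 51^2 = 2601 ≡ 1
s^8 ≡ 1^2 = 1
s^16 ≡ 1^2 = 1
19 = 16 + 2 + 1, so s^19 ≡ 1·51·21 ≡ 31 (mod 65)
31 = h, so the signature checks out.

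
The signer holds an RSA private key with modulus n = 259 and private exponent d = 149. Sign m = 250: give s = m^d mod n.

m^2 ≡ 250^2 = 62500 ≡ 81
m^4 ≡ 81^2 = 6561 ≡ 86
m^8 ≡ 86^2 = 7396 ≡ 144
m^16 ≡ 144^2 = 20736 ≡ 16
m^32 ≡ 16^2 = 256
m^64 ≡ 256^2 = 65536 ≡ 9
m^128 ≡ 9^2 = 81
149 = 128 + 16 + 4 + 1, so m^149 ≡ 81·16·86·250 ≡ 3 (mod 259)

3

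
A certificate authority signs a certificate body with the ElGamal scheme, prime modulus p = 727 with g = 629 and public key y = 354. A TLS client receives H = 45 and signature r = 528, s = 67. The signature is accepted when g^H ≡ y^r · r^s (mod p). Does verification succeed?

fails

Left side g^H mod p:
629^2 = 395641 ≡ 153
629^4 ≡ 153^2 = 23409 ≡ 145
629^8 ≡ 145^2 = 21025 ≡ 669
629^16 ≡ 669^2 = 447561 ≡ 456
629^32 ≡ 456^2 = 207936 ≡ 14
45 = 32 + 8 + 4 + 1, so 629^45 ≡ 14·669·145·629 ≡ 303 (mod 727)
Right side y^r · r^s mod p:
354^2 = 125316 ≡ 272
354^4 ≡ 272^2 = 73984 ≡ 557
354^8 ≡ 557^2 = 310249 ≡ 547
354^16 ≡ 547^2 = 299209 ≡ 412
354^32 ≡ 412^2 = 169744 ≡ 353
354^64 ≡ 353^2 = 124609 ≡ 292
354^128 ≡ 292^2 = 85264 ≡ 205
354^256 ≡ 205^2 = 42025 ≡ 586
354^512 ≡ 586^2 = 343396 ≡ 252
528 = 512 + 16, so 354^528 ≡ 252·412 ≡ 590 (mod 727)
528^2 = 278784 ≡ 343
528^4 ≡ 343^2 = 117649 ≡ 602
528^8 ≡ 602^2 = 362404 ≡ 358
528^16 ≡ 358^2 = 128164 ≡ 212
528^32 ≡ 212^2 = 44944 ≡ 597
528^64 ≡ 597^2 = 356409 ≡ 179
67 = 64 + 2 + 1, so 528^67 ≡ 179·343·528 ≡ 686 (mod 727)
590·686 = 404740 ≡ 528 (mod 727)
303 ≠ 528, so verification fails.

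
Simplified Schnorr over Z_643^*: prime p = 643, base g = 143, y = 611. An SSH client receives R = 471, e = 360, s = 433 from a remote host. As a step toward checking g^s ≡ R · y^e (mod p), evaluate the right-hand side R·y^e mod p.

6

611^2 = 373321 ≡ 381
611^4 ≡ 381^2 = 145161 ≡ 486
611^8 ≡ 486^2 = 236196 ≡ 215
611^16 ≡ 215^2 = 46225 ≡ 572
611^32 ≡ 572^2 = 327184 ≡ 540
611^64 ≡ 540^2 = 291600 ≡ 321
611^128 ≡ 321^2 = 103041 ≡ 161
611^256 ≡ 161^2 = 25921 ≡ 201
360 = 256 + 64 + 32 + 8, so 611^360 ≡ 201·321·540·215 ≡ 471 (mod 643)
R · y^e ≡ 471·471 = 221841 ≡ 6 (mod 643)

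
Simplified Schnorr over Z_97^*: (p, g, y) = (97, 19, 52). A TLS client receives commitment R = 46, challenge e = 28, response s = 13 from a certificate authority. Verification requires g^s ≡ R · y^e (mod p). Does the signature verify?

g^s mod p:
19^2 = 361 ≡ 70
19^4 ≡ 70^2 = 4900 ≡ 50
19^8 ≡ 50^2 = 2500 ≡ 75
13 = 8 + 4 + 1, so 19^13 ≡ 75·50·19 ≡ 52 (mod 97)
R · y^e mod p:
52^2 = 2704 ≡ 85
52^4 ≡ 85^2 = 7225 ≡ 47
52^8 ≡ 47^2 = 2209 ≡ 75
52^16 ≡ 75^2 = 5625 ≡ 96
28 = 16 + 8 + 4, so 52^28 ≡ 96·75·47 ≡ 64 (mod 97)
46·64 = 2944 ≡ 34 (mod 97)
52 ≠ 34; the check fails.

does not verify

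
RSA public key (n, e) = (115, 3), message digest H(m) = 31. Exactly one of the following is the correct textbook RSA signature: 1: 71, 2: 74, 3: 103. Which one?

1

Candidate 1: Squares mod 115: 71^1≡71, 71^2≡96; 3 = 2 + 1, so 71^3 ≡ 96·71 ≡ 31 (mod 115)
  → matches H(m) = 31
Candidate 2: Squares mod 115: 74^1≡74, 74^2≡71; 3 = 2 + 1, so 74^3 ≡ 71·74 ≡ 79 (mod 115)
Candidate 3: Squares mod 115: 103^1≡103, 103^2≡29; 3 = 2 + 1, so 103^3 ≡ 29·103 ≡ 112 (mod 115)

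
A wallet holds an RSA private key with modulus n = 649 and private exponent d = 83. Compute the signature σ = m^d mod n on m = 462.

m^2 ≡ 462^2 = 213444 ≡ 572
m^4 ≡ 572^2 = 327184 ≡ 88
m^8 ≡ 88^2 = 7744 ≡ 605
m^16 ≡ 605^2 = 366025 ≡ 638
m^32 ≡ 638^2 = 407044 ≡ 121
m^64 ≡ 121^2 = 14641 ≡ 363
83 = 64 + 16 + 2 + 1, so m^83 ≡ 363·638·572·462 ≡ 352 (mod 649)

352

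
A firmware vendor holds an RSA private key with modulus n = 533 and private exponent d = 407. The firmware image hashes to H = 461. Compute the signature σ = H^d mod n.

H^2 ≡ 461^2 = 212521 ≡ 387
H^4 ≡ 387^2 = 149769 ≡ 529
H^8 ≡ 529^2 = 279841 ≡ 16
H^16 ≡ 16^2 = 256
H^32 ≡ 256^2 = 65536 ≡ 510
H^64 ≡ 510^2 = 260100 ≡ 529
H^128 ≡ 529^2 = 279841 ≡ 16
H^256 ≡ 16^2 = 256
407 = 256 + 128 + 16 + 4 + 2 + 1, so H^407 ≡ 256·16·256·529·387·461 ≡ 141 (mod 533)

141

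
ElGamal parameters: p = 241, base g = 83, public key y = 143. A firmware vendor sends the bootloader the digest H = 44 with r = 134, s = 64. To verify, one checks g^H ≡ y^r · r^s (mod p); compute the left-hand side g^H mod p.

24

83^44 mod 241 = 24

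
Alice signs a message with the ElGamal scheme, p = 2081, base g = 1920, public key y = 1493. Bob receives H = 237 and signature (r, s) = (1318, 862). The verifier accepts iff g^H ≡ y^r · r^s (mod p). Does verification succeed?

fails

Left side g^H mod p:
Squares mod 2081: 1920^1≡1920, 1920^2≡949, 1920^4≡1609, 1920^8≡117, 1920^16≡1203, 1920^32≡914, 1920^64≡915, 1920^128≡663
237 = 128 + 64 + 32 + 8 + 4 + 1, so 1920^237 ≡ 663·915·914·117·1609·1920 ≡ 904 (mod 2081)
Right side y^r · r^s mod p:
Squares mod 2081: 1493^1≡1493, 1493^2≡298, 1493^4≡1402, 1493^8≡1140, 1493^16≡1056, 1493^32≡1801, 1493^64≡1403, 1493^128≡1864, 1493^256≡1307, 1493^512≡1829, 1493^1024≡1074
1318 = 1024 + 256 + 32 + 4 + 2, so 1493^1318 ≡ 1074·1307·1801·1402·298 ≡ 2012 (mod 2081)
Squares mod 2081: 1318^1≡1318, 1318^2≡1570, 1318^4≡996, 1318^8≡1460, 1318^16≡656, 1318^32≡1650, 1318^64≡552, 1318^128≡878, 1318^256≡914, 1318^512≡915
862 = 512 + 256 + 64 + 16 + 8 + 4 + 2, so 1318^862 ≡ 915·914·552·656·1460·996·1570 ≡ 1148 (mod 2081)
2012·1148 = 2309776 ≡ 1947 (mod 2081)
904 ≠ 1947, so verification fails.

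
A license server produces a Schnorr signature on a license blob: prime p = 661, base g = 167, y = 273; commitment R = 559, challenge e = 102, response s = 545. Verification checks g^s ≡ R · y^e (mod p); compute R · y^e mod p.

505

273^2 = 74529 ≡ 497
273^4 ≡ 497^2 = 247009 ≡ 456
273^8 ≡ 456^2 = 207936 ≡ 382
273^16 ≡ 382^2 = 145924 ≡ 504
273^32 ≡ 504^2 = 254016 ≡ 192
273^64 ≡ 192^2 = 36864 ≡ 509
102 = 64 + 32 + 4 + 2, so 273^102 ≡ 509·192·456·497 ≡ 507 (mod 661)
R · y^e ≡ 559·507 = 283413 ≡ 505 (mod 661)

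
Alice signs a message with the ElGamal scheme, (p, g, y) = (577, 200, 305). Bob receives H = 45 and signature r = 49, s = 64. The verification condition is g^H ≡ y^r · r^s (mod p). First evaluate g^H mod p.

200^2 = 40000 ≡ 187
200^4 ≡ 187^2 = 34969 ≡ 349
200^8 ≡ 349^2 = 121801 ≡ 54
200^16 ≡ 54^2 = 2916 ≡ 31
200^32 ≡ 31^2 = 961 ≡ 384
45 = 32 + 8 + 4 + 1, so 200^45 ≡ 384·54·349·200 ≡ 35 (mod 577)

35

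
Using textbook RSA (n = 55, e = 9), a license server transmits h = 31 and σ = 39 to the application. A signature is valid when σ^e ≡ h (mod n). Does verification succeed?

fails

σ^2 ≡ 39^2 = 1521 ≡ 36
σ^4 ≡ 36^2 = 1296 ≡ 31
σ^8 ≡ 31^2 = 961 ≡ 26
9 = 8 + 1, so σ^9 ≡ 26·39 ≡ 24 (mod 55)
The recovered value 24 does not match the digest 31.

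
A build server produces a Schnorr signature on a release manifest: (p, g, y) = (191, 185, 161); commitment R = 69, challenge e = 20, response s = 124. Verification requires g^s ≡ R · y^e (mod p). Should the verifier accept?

g^s mod p:
185^124 mod 191 = 160
R · y^e mod p:
161^20 mod 191 = 30
69·30 = 2070 ≡ 160 (mod 191)
160 ≡ 160 (mod 191); signature holds.

accept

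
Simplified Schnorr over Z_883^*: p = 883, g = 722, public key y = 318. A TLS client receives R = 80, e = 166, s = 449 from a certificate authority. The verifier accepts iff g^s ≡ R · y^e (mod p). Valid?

g^s mod p:
722^2 = 521284 ≡ 314
722^4 ≡ 314^2 = 98596 ≡ 583
722^8 ≡ 583^2 = 339889 ≡ 817
722^16 ≡ 817^2 = 667489 ≡ 824
722^32 ≡ 824^2 = 678976 ≡ 832
722^64 ≡ 832^2 = 692224 ≡ 835
722^128 ≡ 835^2 = 697225 ≡ 538
722^256 ≡ 538^2 = 289444 ≡ 703
449 = 256 + 128 + 64 + 1, so 722^449 ≡ 703·538·835·722 ≡ 66 (mod 883)
R · y^e mod p:
318^2 = 101124 ≡ 462
318^4 ≡ 462^2 = 213444 ≡ 641
318^8 ≡ 641^2 = 410881 ≡ 286
318^16 ≡ 286^2 = 81796 ≡ 560
318^32 ≡ 560^2 = 313600 ≡ 135
318^64 ≡ 135^2 = 18225 ≡ 565
318^128 ≡ 565^2 = 319225 ≡ 462
166 = 128 + 32 + 4 + 2, so 318^166 ≡ 462·135·641·462 ≡ 641 (mod 883)
80·641 = 51280 ≡ 66 (mod 883)
66 ≡ 66 (mod 883); signature holds.

yes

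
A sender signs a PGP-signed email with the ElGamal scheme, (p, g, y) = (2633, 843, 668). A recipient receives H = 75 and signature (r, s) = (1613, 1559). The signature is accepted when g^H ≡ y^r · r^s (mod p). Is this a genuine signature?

forged

Left side g^H mod p:
Squares mod 2633: 843^1≡843, 843^2≡2372, 843^4≡2296, 843^8≡350, 843^16≡1382, 843^32≡999, 843^64≡94
75 = 64 + 8 + 2 + 1, so 843^75 ≡ 94·350·2372·843 ≡ 119 (mod 2633)
Right side y^r · r^s mod p:
Squares mod 2633: 668^1≡668, 668^2≡1247, 668^4≡1539, 668^8≡1454, 668^16≡2450, 668^32≡1893, 668^64≡2569, 668^128≡1463, 668^256≡2373, 668^512≡1775, 668^1024≡1557
1613 = 1024 + 512 + 64 + 8 + 4 + 1, so 668^1613 ≡ 1557·1775·2569·1454·1539·668 ≡ 2304 (mod 2633)
Squares mod 2633: 1613^1≡1613, 1613^2≡365, 1613^4≡1575, 1613^8≡339, 1613^16≡1702, 1613^32≡504, 1613^64≡1248, 1613^128≡1401, 1613^256≡1216, 1613^512≡1543, 1613^1024≡617
1559 = 1024 + 512 + 16 + 4 + 2 + 1, so 1613^1559 ≡ 617·1543·1702·1575·365·1613 ≡ 2281 (mod 2633)
2304·2281 = 5255424 ≡ 2589 (mod 2633)
119 ≠ 2589, so verification fails.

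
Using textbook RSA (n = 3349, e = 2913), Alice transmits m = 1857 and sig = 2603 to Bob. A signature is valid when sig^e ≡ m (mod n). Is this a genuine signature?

forged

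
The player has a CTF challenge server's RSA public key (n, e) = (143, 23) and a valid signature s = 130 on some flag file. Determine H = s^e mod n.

91

s^2 ≡ 130^2 = 16900 ≡ 26
s^4 ≡ 26^2 = 676 ≡ 104
s^8 ≡ 104^2 = 10816 ≡ 91
s^16 ≡ 91^2 = 8281 ≡ 130
23 = 16 + 4 + 2 + 1, so s^23 ≡ 130·104·26·130 ≡ 91 (mod 143)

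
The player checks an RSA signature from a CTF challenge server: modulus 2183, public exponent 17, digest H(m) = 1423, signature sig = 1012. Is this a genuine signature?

Squares mod 2183: sig^1≡1012, sig^2≡317, sig^4≡71, sig^8≡675, sig^16≡1561
17 = 16 + 1, so sig^17 ≡ 1561·1012 ≡ 1423 (mod 2183)
sig^17 mod 2183 = 1423 matches H(m).

genuine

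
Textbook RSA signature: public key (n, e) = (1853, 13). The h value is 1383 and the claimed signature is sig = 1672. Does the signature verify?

does not verify

sig^2 ≡ 1672^2 = 2795584 ≡ 1260
sig^4 ≡ 1260^2 = 1587600 ≡ 1432
sig^8 ≡ 1432^2 = 2050624 ≡ 1206
13 = 8 + 4 + 1, so sig^13 ≡ 1206·1432·1672 ≡ 724 (mod 1853)
sig^13 mod 1853 = 724, but h = 1383.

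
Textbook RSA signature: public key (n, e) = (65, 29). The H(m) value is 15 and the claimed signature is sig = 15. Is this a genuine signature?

forged

sig^2 ≡ 15^2 = 225 ≡ 30
sig^4 ≡ 30^2 = 900 ≡ 55
sig^8 ≡ 55^2 = 3025 ≡ 35
sig^16 ≡ 35^2 = 1225 ≡ 55
29 = 16 + 8 + 4 + 1, so sig^29 ≡ 55·35·55·15 ≡ 45 (mod 65)
45 ≠ 15, so verification fails.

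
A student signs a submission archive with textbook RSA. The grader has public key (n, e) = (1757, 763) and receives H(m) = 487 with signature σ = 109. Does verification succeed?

σ^2 ≡ 109^2 = 11881 ≡ 1339
σ^4 ≡ 1339^2 = 1792921 ≡ 781
σ^8 ≡ 781^2 = 609961 ≡ 282
σ^16 ≡ 282^2 = 79524 ≡ 459
σ^32 ≡ 459^2 = 210681 ≡ 1598
σ^64 ≡ 1598^2 = 2553604 ≡ 683
σ^128 ≡ 683^2 = 466489 ≡ 884
σ^256 ≡ 884^2 = 781456 ≡ 1348
σ^512 ≡ 1348^2 = 1817104 ≡ 366
763 = 512 + 128 + 64 + 32 + 16 + 8 + 2 + 1, so σ^763 ≡ 366·884·683·1598·459·282·1339·109 ≡ 487 (mod 1757)
487 = H(m), so the signature checks out.

passes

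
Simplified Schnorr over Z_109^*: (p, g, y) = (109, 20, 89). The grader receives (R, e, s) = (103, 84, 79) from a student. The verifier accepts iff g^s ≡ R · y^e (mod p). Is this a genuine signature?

forged

g^s mod p:
20^2 = 400 ≡ 73
20^4 ≡ 73^2 = 5329 ≡ 97
20^8 ≡ 97^2 = 9409 ≡ 35
20^16 ≡ 35^2 = 1225 ≡ 26
20^32 ≡ 26^2 = 676 ≡ 22
20^64 ≡ 22^2 = 484 ≡ 48
79 = 64 + 8 + 4 + 2 + 1, so 20^79 ≡ 48·35·97·73·20 ≡ 106 (mod 109)
R · y^e mod p:
89^2 = 7921 ≡ 73
89^4 ≡ 73^2 = 5329 ≡ 97
89^8 ≡ 97^2 = 9409 ≡ 35
89^16 ≡ 35^2 = 1225 ≡ 26
89^32 ≡ 26^2 = 676 ≡ 22
89^64 ≡ 22^2 = 484 ≡ 48
84 = 64 + 16 + 4, so 89^84 ≡ 48·26·97 ≡ 66 (mod 109)
103·66 = 6798 ≡ 40 (mod 109)
106 ≠ 40; the check fails.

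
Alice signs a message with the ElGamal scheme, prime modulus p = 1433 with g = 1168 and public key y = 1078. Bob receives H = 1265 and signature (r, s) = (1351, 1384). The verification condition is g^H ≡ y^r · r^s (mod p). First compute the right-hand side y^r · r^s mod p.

95

1078^2 = 1162084 ≡ 1354
1078^4 ≡ 1354^2 = 1833316 ≡ 509
1078^8 ≡ 509^2 = 259081 ≡ 1141
1078^16 ≡ 1141^2 = 1301881 ≡ 717
1078^32 ≡ 717^2 = 514089 ≡ 1075
1078^64 ≡ 1075^2 = 1155625 ≡ 627
1078^128 ≡ 627^2 = 393129 ≡ 487
1078^256 ≡ 487^2 = 237169 ≡ 724
1078^512 ≡ 724^2 = 524176 ≡ 1131
1078^1024 ≡ 1131^2 = 1279161 ≡ 925
1351 = 1024 + 256 + 64 + 4 + 2 + 1, so 1078^1351 ≡ 925·724·627·509·1354·1078 ≡ 561 (mod 1433)
1351^2 = 1825201 ≡ 992
1351^4 ≡ 992^2 = 984064 ≡ 1026
1351^8 ≡ 1026^2 = 1052676 ≡ 854
1351^16 ≡ 854^2 = 729316 ≡ 1352
1351^32 ≡ 1352^2 = 1827904 ≡ 829
1351^64 ≡ 829^2 = 687241 ≡ 834
1351^128 ≡ 834^2 = 695556 ≡ 551
1351^256 ≡ 551^2 = 303601 ≡ 1238
1351^512 ≡ 1238^2 = 1532644 ≡ 767
1351^1024 ≡ 767^2 = 588289 ≡ 759
1384 = 1024 + 256 + 64 + 32 + 8, so 1351^1384 ≡ 759·1238·834·829·854 ≡ 603 (mod 1433)
y^r · r^s ≡ 561·603 = 338283 ≡ 95 (mod 1433)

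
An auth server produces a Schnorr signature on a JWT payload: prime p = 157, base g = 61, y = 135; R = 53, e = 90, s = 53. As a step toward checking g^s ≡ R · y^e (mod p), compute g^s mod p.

104

61^2 = 3721 ≡ 110
61^4 ≡ 110^2 = 12100 ≡ 11
61^8 ≡ 11^2 = 121
61^16 ≡ 121^2 = 14641 ≡ 40
61^32 ≡ 40^2 = 1600 ≡ 30
53 = 32 + 16 + 4 + 1, so 61^53 ≡ 30·40·11·61 ≡ 104 (mod 157)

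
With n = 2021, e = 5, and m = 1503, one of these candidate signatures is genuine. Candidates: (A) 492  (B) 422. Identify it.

B

Candidate A: Squares mod 2021: 492^1≡492, 492^2≡1565, 492^4≡1794; 5 = 4 + 1, so 492^5 ≡ 1794·492 ≡ 1492 (mod 2021)
Candidate B: Squares mod 2021: 422^1≡422, 422^2≡236, 422^4≡1129; 5 = 4 + 1, so 422^5 ≡ 1129·422 ≡ 1503 (mod 2021)
  → matches m = 1503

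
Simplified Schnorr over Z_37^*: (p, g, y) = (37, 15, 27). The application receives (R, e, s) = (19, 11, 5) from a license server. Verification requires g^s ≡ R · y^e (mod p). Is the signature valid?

valid

g^s mod p:
15^5 mod 37 = 24
R · y^e mod p:
27^11 mod 37 = 11
19·11 = 209 ≡ 24 (mod 37)
24 ≡ 24 (mod 37); signature holds.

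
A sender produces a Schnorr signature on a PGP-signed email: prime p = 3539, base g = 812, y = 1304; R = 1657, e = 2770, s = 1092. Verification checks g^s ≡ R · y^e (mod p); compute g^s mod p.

2524

812^1092 mod 3539 = 2524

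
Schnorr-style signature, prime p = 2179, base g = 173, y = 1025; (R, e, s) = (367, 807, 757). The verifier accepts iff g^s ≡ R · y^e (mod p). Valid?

g^s mod p:
Squares mod 2179: 173^1≡173, 173^2≡1602, 173^4≡1721, 173^8≡580, 173^16≡834, 173^32≡455, 173^64≡20, 173^128≡400, 173^256≡933, 173^512≡1068
757 = 512 + 128 + 64 + 32 + 16 + 4 + 1, so 173^757 ≡ 1068·400·20·455·834·1721·173 ≡ 417 (mod 2179)
R · y^e mod p:
Squares mod 2179: 1025^1≡1025, 1025^2≡347, 1025^4≡564, 1025^8≡2141, 1025^16≡1444, 1025^32≡2012, 1025^64≡1741, 1025^128≡92, 1025^256≡1927, 1025^512≡313
807 = 512 + 256 + 32 + 4 + 2 + 1, so 1025^807 ≡ 313·1927·2012·564·347·1025 ≡ 393 (mod 2179)
367·393 = 144231 ≡ 417 (mod 2179)
417 ≡ 417 (mod 2179); signature holds.

yes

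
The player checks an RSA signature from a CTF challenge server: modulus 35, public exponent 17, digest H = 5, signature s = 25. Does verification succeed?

fails

s^17 mod 35 = 30
The recovered value 30 does not match the digest 5.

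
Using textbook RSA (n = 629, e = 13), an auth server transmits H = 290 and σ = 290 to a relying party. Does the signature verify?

verifies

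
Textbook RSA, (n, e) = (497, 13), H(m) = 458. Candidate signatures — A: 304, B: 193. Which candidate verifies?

A

Candidate A: 304^13 mod 497 = 458
  → matches H(m) = 458
Candidate B: 193^13 mod 497 = 39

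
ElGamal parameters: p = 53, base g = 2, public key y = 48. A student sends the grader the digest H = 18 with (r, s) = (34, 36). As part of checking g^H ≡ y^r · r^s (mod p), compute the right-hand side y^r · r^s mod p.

6

48^34 mod 53 = 38
34^36 mod 53 = 42
y^r · r^s ≡ 38·42 = 1596 ≡ 6 (mod 53)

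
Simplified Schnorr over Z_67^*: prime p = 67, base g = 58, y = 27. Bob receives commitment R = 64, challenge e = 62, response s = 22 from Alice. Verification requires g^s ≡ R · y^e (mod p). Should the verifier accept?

g^s mod p:
58^2 = 3364 ≡ 14
58^4 ≡ 14^2 = 196 ≡ 62
58^8 ≡ 62^2 = 3844 ≡ 25
58^16 ≡ 25^2 = 625 ≡ 22
22 = 16 + 4 + 2, so 58^22 ≡ 22·62·14 ≡ 1 (mod 67)
R · y^e mod p:
27^2 = 729 ≡ 59
27^4 ≡ 59^2 = 3481 ≡ 64
27^8 ≡ 64^2 = 4096 ≡ 9
27^16 ≡ 9^2 = 81 ≡ 14
27^32 ≡ 14^2 = 196 ≡ 62
62 = 32 + 16 + 8 + 4 + 2, so 27^62 ≡ 62·14·9·64·59 ≡ 22 (mod 67)
64·22 = 1408 ≡ 1 (mod 67)
1 ≡ 1 (mod 67); signature holds.

accept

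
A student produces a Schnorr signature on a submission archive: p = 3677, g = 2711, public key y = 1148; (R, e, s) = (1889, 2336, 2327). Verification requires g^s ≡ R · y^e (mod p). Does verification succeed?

fails

g^s mod p:
Squares mod 3677: 2711^1≡2711, 2711^2≡2875, 2711^4≡3406, 2711^8≡3578, 2711^16≡2447, 2711^32≡1653, 2711^64≡398, 2711^128≡293, 2711^256≡1278, 2711^512≡696, 2711^1024≡2729, 2711^2048≡1516
2327 = 2048 + 256 + 16 + 4 + 2 + 1, so 2711^2327 ≡ 1516·1278·2447·3406·2875·2711 ≡ 3470 (mod 3677)
R · y^e mod p:
Squares mod 3677: 1148^1≡1148, 1148^2≡1538, 1148^4≡1133, 1148^8≡416, 1148^16≡237, 1148^32≡1014, 1148^64≡2313, 1148^128≡3611, 1148^256≡679, 1148^512≡1416, 1148^1024≡1091, 1148^2048≡2610
2336 = 2048 + 256 + 32, so 1148^2336 ≡ 2610·679·1014 ≡ 2959 (mod 3677)
1889·2959 = 5589551 ≡ 511 (mod 3677)
3470 ≠ 511; the check fails.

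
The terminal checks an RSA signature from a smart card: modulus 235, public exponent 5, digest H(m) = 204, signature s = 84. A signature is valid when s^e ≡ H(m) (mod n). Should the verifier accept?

s^5 mod 235 = 204
s^5 mod 235 = 204 matches H(m).

accept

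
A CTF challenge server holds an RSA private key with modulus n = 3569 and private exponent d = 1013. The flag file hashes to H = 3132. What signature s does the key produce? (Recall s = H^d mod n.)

2500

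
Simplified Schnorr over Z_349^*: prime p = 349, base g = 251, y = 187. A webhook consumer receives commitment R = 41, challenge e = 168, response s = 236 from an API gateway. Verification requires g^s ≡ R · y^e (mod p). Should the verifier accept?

reject

g^s mod p:
Squares mod 349: 251^1≡251, 251^2≡181, 251^4≡304, 251^8≡280, 251^16≡224, 251^32≡269, 251^64≡118, 251^128≡313
236 = 128 + 64 + 32 + 8 + 4, so 251^236 ≡ 313·118·269·280·304 ≡ 304 (mod 349)
R · y^e mod p:
Squares mod 349: 187^1≡187, 187^2≡69, 187^4≡224, 187^8≡269, 187^16≡118, 187^32≡313, 187^64≡249, 187^128≡228
168 = 128 + 32 + 8, so 187^168 ≡ 228·313·269 ≡ 171 (mod 349)
41·171 = 7011 ≡ 31 (mod 349)
304 ≠ 31; the check fails.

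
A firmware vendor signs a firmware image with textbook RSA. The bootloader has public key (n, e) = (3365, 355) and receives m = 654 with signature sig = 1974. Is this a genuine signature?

genuine

Squares mod 3365: sig^1≡1974, sig^2≡6, sig^4≡36, sig^8≡1296, sig^16≡481, sig^32≡2541, sig^64≡2611, sig^128≡3196, sig^256≡1641
355 = 256 + 64 + 32 + 2 + 1, so sig^355 ≡ 1641·2611·2541·6·1974 ≡ 654 (mod 3365)
654 = m, so the signature checks out.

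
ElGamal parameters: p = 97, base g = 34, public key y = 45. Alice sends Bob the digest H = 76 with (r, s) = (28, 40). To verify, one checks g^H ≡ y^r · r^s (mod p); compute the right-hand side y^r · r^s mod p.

Squares mod 97: 45^1≡45, 45^2≡85, 45^4≡47, 45^8≡75, 45^16≡96
28 = 16 + 8 + 4, so 45^28 ≡ 96·75·47 ≡ 64 (mod 97)
Squares mod 97: 28^1≡28, 28^2≡8, 28^4≡64, 28^8≡22, 28^16≡96, 28^32≡1
40 = 32 + 8, so 28^40 ≡ 1·22 ≡ 22 (mod 97)
y^r · r^s ≡ 64·22 = 1408 ≡ 50 (mod 97)

50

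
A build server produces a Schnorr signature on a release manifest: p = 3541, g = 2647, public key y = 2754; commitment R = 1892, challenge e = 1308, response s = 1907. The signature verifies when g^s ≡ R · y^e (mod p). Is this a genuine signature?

g^s mod p:
2647^2 = 7006609 ≡ 2511
2647^4 ≡ 2511^2 = 6305121 ≡ 2141
2647^8 ≡ 2141^2 = 4583881 ≡ 1827
2647^16 ≡ 1827^2 = 3337929 ≡ 2307
2647^32 ≡ 2307^2 = 5322249 ≡ 126
2647^64 ≡ 126^2 = 15876 ≡ 1712
2647^128 ≡ 1712^2 = 2930944 ≡ 2537
2647^256 ≡ 2537^2 = 6436369 ≡ 2372
2647^512 ≡ 2372^2 = 5626384 ≡ 3276
2647^1024 ≡ 3276^2 = 10732176 ≡ 2946
1907 = 1024 + 512 + 256 + 64 + 32 + 16 + 2 + 1, so 2647^1907 ≡ 2946·3276·2372·1712·126·2307·2511·2647 ≡ 1158 (mod 3541)
R · y^e mod p:
2754^2 = 7584516 ≡ 3235
2754^4 ≡ 3235^2 = 10465225 ≡ 1570
2754^8 ≡ 1570^2 = 2464900 ≡ 364
2754^16 ≡ 364^2 = 132496 ≡ 1479
2754^32 ≡ 1479^2 = 2187441 ≡ 2644
2754^64 ≡ 2644^2 = 6990736 ≡ 802
2754^128 ≡ 802^2 = 643204 ≡ 2283
2754^256 ≡ 2283^2 = 5212089 ≡ 3278
2754^512 ≡ 3278^2 = 10745284 ≡ 1890
2754^1024 ≡ 1890^2 = 3572100 ≡ 2772
1308 = 1024 + 256 + 16 + 8 + 4, so 2754^1308 ≡ 2772·3278·1479·364·1570 ≡ 1119 (mod 3541)
1892·1119 = 2117148 ≡ 3171 (mod 3541)
1158 ≠ 3171; the check fails.

forged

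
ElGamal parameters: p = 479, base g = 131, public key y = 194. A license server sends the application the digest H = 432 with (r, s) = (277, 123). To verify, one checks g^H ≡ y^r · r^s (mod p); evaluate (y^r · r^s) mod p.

Squares mod 479: 194^1≡194, 194^2≡274, 194^4≡352, 194^8≡322, 194^16≡220, 194^32≡21, 194^64≡441, 194^128≡7, 194^256≡49
277 = 256 + 16 + 4 + 1, so 194^277 ≡ 49·220·352·194 ≡ 196 (mod 479)
Squares mod 479: 277^1≡277, 277^2≡89, 277^4≡257, 277^8≡426, 277^16≡414, 277^32≡393, 277^64≡211
123 = 64 + 32 + 16 + 8 + 2 + 1, so 277^123 ≡ 211·393·414·426·89·277 ≡ 137 (mod 479)
y^r · r^s ≡ 196·137 = 26852 ≡ 28 (mod 479)

28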